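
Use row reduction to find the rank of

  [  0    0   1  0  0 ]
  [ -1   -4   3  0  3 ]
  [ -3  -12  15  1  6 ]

rank = 3

ρ1 <-> ρ2
  [ -1   -4   3  0  3 ]
  [  0    0   1  0  0 ]
  [ -3  -12  15  1  6 ]
ρ1 → -1·ρ1
  [  1    4  -3  0  -3 ]
  [  0    0   1  0   0 ]
  [ -3  -12  15  1   6 ]
ρ3 → ρ3 + 3·ρ1
  [ 1  4  -3  0  -3 ]
  [ 0  0   1  0   0 ]
  [ 0  0   6  1  -3 ]
ρ3 → ρ3 − 6·ρ2
  [ 1  4  -3  0  -3 ]
  [ 0  0   1  0   0 ]
  [ 0  0   0  1  -3 ]
ρ1 → ρ1 + 3·ρ2
  [ 1  4  0  0  -3 ]
  [ 0  0  1  0   0 ]
  [ 0  0  0  1  -3 ]
The reduced form has 3 nonzero rows.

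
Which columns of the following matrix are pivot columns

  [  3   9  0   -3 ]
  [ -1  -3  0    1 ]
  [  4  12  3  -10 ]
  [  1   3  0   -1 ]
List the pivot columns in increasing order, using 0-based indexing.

r1 := 1/3·r1
  [  1   3  0   -1 ]
  [ -1  -3  0    1 ]
  [  4  12  3  -10 ]
  [  1   3  0   -1 ]
r2 := r2 + r1
  [ 1   3  0   -1 ]
  [ 0   0  0    0 ]
  [ 4  12  3  -10 ]
  [ 1   3  0   -1 ]
r3 := r3 − 4·r1
  [ 1  3  0  -1 ]
  [ 0  0  0   0 ]
  [ 0  0  3  -6 ]
  [ 1  3  0  -1 ]
r4 := r4 − r1
  [ 1  3  0  -1 ]
  [ 0  0  0   0 ]
  [ 0  0  3  -6 ]
  [ 0  0  0   0 ]
r2 ↔ r3
  [ 1  3  0  -1 ]
  [ 0  0  3  -6 ]
  [ 0  0  0   0 ]
  [ 0  0  0   0 ]
r2 := 1/3·r2
  [ 1  3  0  -1 ]
  [ 0  0  1  -2 ]
  [ 0  0  0   0 ]
  [ 0  0  0   0 ]
Pivot columns are the columns containing a leading 1.

0, 2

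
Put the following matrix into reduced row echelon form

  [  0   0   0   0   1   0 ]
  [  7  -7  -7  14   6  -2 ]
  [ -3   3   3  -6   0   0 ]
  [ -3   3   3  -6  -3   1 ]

[[1, -1, -1, 2, 0, 0], [0, 0, 0, 0, 1, 0], [0, 0, 0, 0, 0, 1], [0, 0, 0, 0, 0, 0]]

R1 ↔ R2
  [  7  -7  -7  14   6  -2 ]
  [  0   0   0   0   1   0 ]
  [ -3   3   3  -6   0   0 ]
  [ -3   3   3  -6  -3   1 ]
R1 ← 1/7·R1
  [  1  -1  -1   2  6/7  -2/7 ]
  [  0   0   0   0    1     0 ]
  [ -3   3   3  -6    0     0 ]
  [ -3   3   3  -6   -3     1 ]
R3 ← R3 + 3·R1
  [  1  -1  -1   2   6/7  -2/7 ]
  [  0   0   0   0     1     0 ]
  [  0   0   0   0  18/7  -6/7 ]
  [ -3   3   3  -6    -3     1 ]
R4 ← R4 + 3·R1
  [ 1  -1  -1  2   6/7  -2/7 ]
  [ 0   0   0  0     1     0 ]
  [ 0   0   0  0  18/7  -6/7 ]
  [ 0   0   0  0  -3/7   1/7 ]
R3 ← R3 − 18/7·R2
  [ 1  -1  -1  2   6/7  -2/7 ]
  [ 0   0   0  0     1     0 ]
  [ 0   0   0  0     0  -6/7 ]
  [ 0   0   0  0  -3/7   1/7 ]
R4 ← R4 + 3/7·R2
  [ 1  -1  -1  2  6/7  -2/7 ]
  [ 0   0   0  0    1     0 ]
  [ 0   0   0  0    0  -6/7 ]
  [ 0   0   0  0    0   1/7 ]
R3 ← -7/6·R3
  [ 1  -1  -1  2  6/7  -2/7 ]
  [ 0   0   0  0    1     0 ]
  [ 0   0   0  0    0     1 ]
  [ 0   0   0  0    0   1/7 ]
R4 ← R4 − 1/7·R3
  [ 1  -1  -1  2  6/7  -2/7 ]
  [ 0   0   0  0    1     0 ]
  [ 0   0   0  0    0     1 ]
  [ 0   0   0  0    0     0 ]
R1 ← R1 + 2/7·R3
  [ 1  -1  -1  2  6/7  0 ]
  [ 0   0   0  0    1  0 ]
  [ 0   0   0  0    0  1 ]
  [ 0   0   0  0    0  0 ]
R1 ← R1 − 6/7·R2
  [ 1  -1  -1  2  0  0 ]
  [ 0   0   0  0  1  0 ]
  [ 0   0   0  0  0  1 ]
  [ 0   0   0  0  0  0 ]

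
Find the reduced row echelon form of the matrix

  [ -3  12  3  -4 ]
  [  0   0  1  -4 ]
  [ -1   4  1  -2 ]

Multiply R1 by -1/3.
  [  1  -4  -1  4/3 ]
  [  0   0   1   -4 ]
  [ -1   4   1   -2 ]
Add R1 to R3.
  [ 1  -4  -1   4/3 ]
  [ 0   0   1    -4 ]
  [ 0   0   0  -2/3 ]
Multiply R3 by -3/2.
  [ 1  -4  -1  4/3 ]
  [ 0   0   1   -4 ]
  [ 0   0   0    1 ]
Add 4 times R3 to R2.
  [ 1  -4  -1  4/3 ]
  [ 0   0   1    0 ]
  [ 0   0   0    1 ]
Subtract 4/3 times R3 from R1.
  [ 1  -4  -1  0 ]
  [ 0   0   1  0 ]
  [ 0   0   0  1 ]
Add R2 to R1.
  [ 1  -4  0  0 ]
  [ 0   0  1  0 ]
  [ 0   0  0  1 ]

[[1, -4, 0, 0], [0, 0, 1, 0], [0, 0, 0, 1]]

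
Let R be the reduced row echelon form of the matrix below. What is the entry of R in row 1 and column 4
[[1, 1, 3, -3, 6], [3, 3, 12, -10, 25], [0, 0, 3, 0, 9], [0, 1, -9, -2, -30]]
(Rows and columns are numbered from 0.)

Subtract 3 times r1 from r2.
Swap r2 and r4.
Multiply r3 by 1/3.
Subtract 3 times r3 from r4.
Multiply r4 by -1.
Add 2 times r4 to r2.
Add 3 times r4 to r1.
Add 9 times r3 to r2.
Subtract 3 times r3 from r1.
Subtract r2 from r1.

1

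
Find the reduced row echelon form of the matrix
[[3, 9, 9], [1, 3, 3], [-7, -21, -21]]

[[1, 3, 3], [0, 0, 0], [0, 0, 0]]

Multiply ρ1 by 1/3.
Subtract ρ1 from ρ2.
Add 7 times ρ1 to ρ3.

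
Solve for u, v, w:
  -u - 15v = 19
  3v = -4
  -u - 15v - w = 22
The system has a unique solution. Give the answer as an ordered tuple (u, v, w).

Form the augmented matrix and row-reduce:
  [ -1  -15   0  |  19 ]
  [  0    3   0  |  -4 ]
  [ -1  -15  -1  |  22 ]
R1 ← -1·R1
  [  1   15   0  |  -19 ]
  [  0    3   0  |   -4 ]
  [ -1  -15  -1  |   22 ]
R3 ← R3 + R1
  [ 1  15   0  |  -19 ]
  [ 0   3   0  |   -4 ]
  [ 0   0  -1  |    3 ]
R2 ← 1/3·R2
  [ 1  15   0  |   -19 ]
  [ 0   1   0  |  -4/3 ]
  [ 0   0  -1  |     3 ]
R3 ← -1·R3
  [ 1  15  0  |   -19 ]
  [ 0   1  0  |  -4/3 ]
  [ 0   0  1  |    -3 ]
R1 ← R1 − 15·R2
  [ 1  0  0  |     1 ]
  [ 0  1  0  |  -4/3 ]
  [ 0  0  1  |    -3 ]
Reading off the last column: u = 1, v = -4/3, w = -3.

(1, -4/3, -3)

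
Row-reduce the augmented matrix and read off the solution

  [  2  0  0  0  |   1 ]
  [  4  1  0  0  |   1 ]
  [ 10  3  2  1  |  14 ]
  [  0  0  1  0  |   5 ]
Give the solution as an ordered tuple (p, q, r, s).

R1 -> 1/2·R1
  [  1  0  0  0  |  1/2 ]
  [  4  1  0  0  |    1 ]
  [ 10  3  2  1  |   14 ]
  [  0  0  1  0  |    5 ]
R2 -> R2 − 4·R1
  [  1  0  0  0  |  1/2 ]
  [  0  1  0  0  |   -1 ]
  [ 10  3  2  1  |   14 ]
  [  0  0  1  0  |    5 ]
R3 -> R3 − 10·R1
  [ 1  0  0  0  |  1/2 ]
  [ 0  1  0  0  |   -1 ]
  [ 0  3  2  1  |    9 ]
  [ 0  0  1  0  |    5 ]
R3 -> R3 − 3·R2
  [ 1  0  0  0  |  1/2 ]
  [ 0  1  0  0  |   -1 ]
  [ 0  0  2  1  |   12 ]
  [ 0  0  1  0  |    5 ]
R3 -> 1/2·R3
  [ 1  0  0    0  |  1/2 ]
  [ 0  1  0    0  |   -1 ]
  [ 0  0  1  1/2  |    6 ]
  [ 0  0  1    0  |    5 ]
R4 -> R4 − R3
  [ 1  0  0     0  |  1/2 ]
  [ 0  1  0     0  |   -1 ]
  [ 0  0  1   1/2  |    6 ]
  [ 0  0  0  -1/2  |   -1 ]
R4 -> -2·R4
  [ 1  0  0    0  |  1/2 ]
  [ 0  1  0    0  |   -1 ]
  [ 0  0  1  1/2  |    6 ]
  [ 0  0  0    1  |    2 ]
R3 -> R3 − 1/2·R4
  [ 1  0  0  0  |  1/2 ]
  [ 0  1  0  0  |   -1 ]
  [ 0  0  1  0  |    5 ]
  [ 0  0  0  1  |    2 ]
Reading off the last column: p = 1/2, q = -1, r = 5, s = 2.

(1/2, -1, 5, 2)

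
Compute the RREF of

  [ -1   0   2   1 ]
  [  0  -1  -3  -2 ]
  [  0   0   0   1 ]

Multiply R1 by -1.
  [ 1   0  -2  -1 ]
  [ 0  -1  -3  -2 ]
  [ 0   0   0   1 ]
Multiply R2 by -1.
  [ 1  0  -2  -1 ]
  [ 0  1   3   2 ]
  [ 0  0   0   1 ]
Subtract 2 times R3 from R2.
  [ 1  0  -2  -1 ]
  [ 0  1   3   0 ]
  [ 0  0   0   1 ]
Add R3 to R1.
  [ 1  0  -2  0 ]
  [ 0  1   3  0 ]
  [ 0  0   0  1 ]

[[1, 0, -2, 0], [0, 1, 3, 0], [0, 0, 0, 1]]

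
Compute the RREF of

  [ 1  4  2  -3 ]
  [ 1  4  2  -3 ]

r2 ← r2 − r1
  [ 1  4  2  -3 ]
  [ 0  0  0   0 ]

[[1, 4, 2, -3], [0, 0, 0, 0]]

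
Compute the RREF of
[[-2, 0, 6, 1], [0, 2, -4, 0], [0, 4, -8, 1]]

[[1, 0, -3, 0], [0, 1, -2, 0], [0, 0, 0, 1]]

R1 := -1/2·R1
  [ 1  0  -3  -1/2 ]
  [ 0  2  -4     0 ]
  [ 0  4  -8     1 ]
R2 := 1/2·R2
  [ 1  0  -3  -1/2 ]
  [ 0  1  -2     0 ]
  [ 0  4  -8     1 ]
R3 := R3 − 4·R2
  [ 1  0  -3  -1/2 ]
  [ 0  1  -2     0 ]
  [ 0  0   0     1 ]
R1 := R1 + 1/2·R3
  [ 1  0  -3  0 ]
  [ 0  1  -2  0 ]
  [ 0  0   0  1 ]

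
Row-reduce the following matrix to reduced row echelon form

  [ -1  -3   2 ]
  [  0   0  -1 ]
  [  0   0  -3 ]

ρ1 ← -1·ρ1
  [ 1  3  -2 ]
  [ 0  0  -1 ]
  [ 0  0  -3 ]
ρ2 ← -1·ρ2
  [ 1  3  -2 ]
  [ 0  0   1 ]
  [ 0  0  -3 ]
ρ3 ← ρ3 + 3·ρ2
  [ 1  3  -2 ]
  [ 0  0   1 ]
  [ 0  0   0 ]
ρ1 ← ρ1 + 2·ρ2
  [ 1  3  0 ]
  [ 0  0  1 ]
  [ 0  0  0 ]

[[1, 3, 0], [0, 0, 1], [0, 0, 0]]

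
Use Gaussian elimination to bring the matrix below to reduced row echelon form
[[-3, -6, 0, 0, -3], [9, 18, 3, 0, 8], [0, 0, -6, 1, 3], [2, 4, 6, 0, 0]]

[[1, 2, 0, 0, 1], [0, 0, 1, 0, -1/3], [0, 0, 0, 1, 1], [0, 0, 0, 0, 0]]

ρ1 → -1/3·ρ1
  [ 1   2   0  0  1 ]
  [ 9  18   3  0  8 ]
  [ 0   0  -6  1  3 ]
  [ 2   4   6  0  0 ]
ρ2 → ρ2 − 9·ρ1
  [ 1  2   0  0   1 ]
  [ 0  0   3  0  -1 ]
  [ 0  0  -6  1   3 ]
  [ 2  4   6  0   0 ]
ρ4 → ρ4 − 2·ρ1
  [ 1  2   0  0   1 ]
  [ 0  0   3  0  -1 ]
  [ 0  0  -6  1   3 ]
  [ 0  0   6  0  -2 ]
ρ2 → 1/3·ρ2
  [ 1  2   0  0     1 ]
  [ 0  0   1  0  -1/3 ]
  [ 0  0  -6  1     3 ]
  [ 0  0   6  0    -2 ]
ρ3 → ρ3 + 6·ρ2
  [ 1  2  0  0     1 ]
  [ 0  0  1  0  -1/3 ]
  [ 0  0  0  1     1 ]
  [ 0  0  6  0    -2 ]
ρ4 → ρ4 − 6·ρ2
  [ 1  2  0  0     1 ]
  [ 0  0  1  0  -1/3 ]
  [ 0  0  0  1     1 ]
  [ 0  0  0  0     0 ]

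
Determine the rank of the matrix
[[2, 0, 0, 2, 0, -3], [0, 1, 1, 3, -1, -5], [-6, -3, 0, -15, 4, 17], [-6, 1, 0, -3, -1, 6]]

rank = 4

R1 := 1/2·R1
R3 := R3 + 6·R1
R4 := R4 + 6·R1
R3 := R3 + 3·R2
R4 := R4 − R2
R3 := 1/3·R3
R4 := R4 + R3
R4 := 3·R4
R3 := R3 − 1/3·R4
R2 := R2 + R4
R2 := R2 − R3
The reduced form has 4 nonzero rows.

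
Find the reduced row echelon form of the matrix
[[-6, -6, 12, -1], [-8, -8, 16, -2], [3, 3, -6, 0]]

[[1, 1, -2, 0], [0, 0, 0, 1], [0, 0, 0, 0]]

R1 ← -1/6·R1
  [  1   1  -2  1/6 ]
  [ -8  -8  16   -2 ]
  [  3   3  -6    0 ]
R2 ← R2 + 8·R1
  [ 1  1  -2   1/6 ]
  [ 0  0   0  -2/3 ]
  [ 3  3  -6     0 ]
R3 ← R3 − 3·R1
  [ 1  1  -2   1/6 ]
  [ 0  0   0  -2/3 ]
  [ 0  0   0  -1/2 ]
R2 ← -3/2·R2
  [ 1  1  -2   1/6 ]
  [ 0  0   0     1 ]
  [ 0  0   0  -1/2 ]
R3 ← R3 + 1/2·R2
  [ 1  1  -2  1/6 ]
  [ 0  0   0    1 ]
  [ 0  0   0    0 ]
R1 ← R1 − 1/6·R2
  [ 1  1  -2  0 ]
  [ 0  0   0  1 ]
  [ 0  0   0  0 ]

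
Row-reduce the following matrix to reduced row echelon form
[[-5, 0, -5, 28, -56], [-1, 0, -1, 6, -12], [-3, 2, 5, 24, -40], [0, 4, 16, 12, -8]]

[[1, 0, 1, 0, 0], [0, 1, 4, 0, 4], [0, 0, 0, 1, -2], [0, 0, 0, 0, 0]]

ρ1 ← -1/5·ρ1
  [  1  0   1  -28/5  56/5 ]
  [ -1  0  -1      6   -12 ]
  [ -3  2   5     24   -40 ]
  [  0  4  16     12    -8 ]
ρ2 ← ρ2 + ρ1
  [  1  0   1  -28/5  56/5 ]
  [  0  0   0    2/5  -4/5 ]
  [ -3  2   5     24   -40 ]
  [  0  4  16     12    -8 ]
ρ3 ← ρ3 + 3·ρ1
  [ 1  0   1  -28/5   56/5 ]
  [ 0  0   0    2/5   -4/5 ]
  [ 0  2   8   36/5  -32/5 ]
  [ 0  4  16     12     -8 ]
ρ2 <=> ρ3
  [ 1  0   1  -28/5   56/5 ]
  [ 0  2   8   36/5  -32/5 ]
  [ 0  0   0    2/5   -4/5 ]
  [ 0  4  16     12     -8 ]
ρ2 ← 1/2·ρ2
  [ 1  0   1  -28/5   56/5 ]
  [ 0  1   4   18/5  -16/5 ]
  [ 0  0   0    2/5   -4/5 ]
  [ 0  4  16     12     -8 ]
ρ4 ← ρ4 − 4·ρ2
  [ 1  0  1  -28/5   56/5 ]
  [ 0  1  4   18/5  -16/5 ]
  [ 0  0  0    2/5   -4/5 ]
  [ 0  0  0  -12/5   24/5 ]
ρ3 ← 5/2·ρ3
  [ 1  0  1  -28/5   56/5 ]
  [ 0  1  4   18/5  -16/5 ]
  [ 0  0  0      1     -2 ]
  [ 0  0  0  -12/5   24/5 ]
ρ4 ← ρ4 + 12/5·ρ3
  [ 1  0  1  -28/5   56/5 ]
  [ 0  1  4   18/5  -16/5 ]
  [ 0  0  0      1     -2 ]
  [ 0  0  0      0      0 ]
ρ2 ← ρ2 − 18/5·ρ3
  [ 1  0  1  -28/5  56/5 ]
  [ 0  1  4      0     4 ]
  [ 0  0  0      1    -2 ]
  [ 0  0  0      0     0 ]
ρ1 ← ρ1 + 28/5·ρ3
  [ 1  0  1  0   0 ]
  [ 0  1  4  0   4 ]
  [ 0  0  0  1  -2 ]
  [ 0  0  0  0   0 ]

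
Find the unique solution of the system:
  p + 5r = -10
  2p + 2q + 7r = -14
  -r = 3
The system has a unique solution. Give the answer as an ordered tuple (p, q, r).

Form the augmented matrix and row-reduce:
  [ 1  0   5  |  -10 ]
  [ 2  2   7  |  -14 ]
  [ 0  0  -1  |    3 ]
Subtract 2 times r1 from r2.
  [ 1  0   5  |  -10 ]
  [ 0  2  -3  |    6 ]
  [ 0  0  -1  |    3 ]
Multiply r2 by 1/2.
  [ 1  0     5  |  -10 ]
  [ 0  1  -3/2  |    3 ]
  [ 0  0    -1  |    3 ]
Multiply r3 by -1.
  [ 1  0     5  |  -10 ]
  [ 0  1  -3/2  |    3 ]
  [ 0  0     1  |   -3 ]
Add 3/2 times r3 to r2.
  [ 1  0  5  |   -10 ]
  [ 0  1  0  |  -3/2 ]
  [ 0  0  1  |    -3 ]
Subtract 5 times r3 from r1.
  [ 1  0  0  |     5 ]
  [ 0  1  0  |  -3/2 ]
  [ 0  0  1  |    -3 ]
Reading off the last column: p = 5, q = -3/2, r = -3.

(5, -3/2, -3)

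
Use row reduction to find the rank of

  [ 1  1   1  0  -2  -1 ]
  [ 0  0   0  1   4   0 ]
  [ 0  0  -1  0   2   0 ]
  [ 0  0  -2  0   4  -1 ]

rank = 4

R2 <-> R3
  [ 1  1   1  0  -2  -1 ]
  [ 0  0  -1  0   2   0 ]
  [ 0  0   0  1   4   0 ]
  [ 0  0  -2  0   4  -1 ]
R2 := -1·R2
  [ 1  1   1  0  -2  -1 ]
  [ 0  0   1  0  -2   0 ]
  [ 0  0   0  1   4   0 ]
  [ 0  0  -2  0   4  -1 ]
R4 := R4 + 2·R2
  [ 1  1  1  0  -2  -1 ]
  [ 0  0  1  0  -2   0 ]
  [ 0  0  0  1   4   0 ]
  [ 0  0  0  0   0  -1 ]
R4 := -1·R4
  [ 1  1  1  0  -2  -1 ]
  [ 0  0  1  0  -2   0 ]
  [ 0  0  0  1   4   0 ]
  [ 0  0  0  0   0   1 ]
R1 := R1 + R4
  [ 1  1  1  0  -2  0 ]
  [ 0  0  1  0  -2  0 ]
  [ 0  0  0  1   4  0 ]
  [ 0  0  0  0   0  1 ]
R1 := R1 − R2
  [ 1  1  0  0   0  0 ]
  [ 0  0  1  0  -2  0 ]
  [ 0  0  0  1   4  0 ]
  [ 0  0  0  0   0  1 ]
The reduced form has 4 nonzero rows.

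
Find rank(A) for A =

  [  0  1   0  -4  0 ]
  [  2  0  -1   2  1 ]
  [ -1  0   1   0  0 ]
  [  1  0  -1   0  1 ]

Swap R1 and R2.
  [  2  0  -1   2  1 ]
  [  0  1   0  -4  0 ]
  [ -1  0   1   0  0 ]
  [  1  0  -1   0  1 ]
Multiply R1 by 1/2.
  [  1  0  -1/2   1  1/2 ]
  [  0  1     0  -4    0 ]
  [ -1  0     1   0    0 ]
  [  1  0    -1   0    1 ]
Add R1 to R3.
  [ 1  0  -1/2   1  1/2 ]
  [ 0  1     0  -4    0 ]
  [ 0  0   1/2   1  1/2 ]
  [ 1  0    -1   0    1 ]
Subtract R1 from R4.
  [ 1  0  -1/2   1  1/2 ]
  [ 0  1     0  -4    0 ]
  [ 0  0   1/2   1  1/2 ]
  [ 0  0  -1/2  -1  1/2 ]
Multiply R3 by 2.
  [ 1  0  -1/2   1  1/2 ]
  [ 0  1     0  -4    0 ]
  [ 0  0     1   2    1 ]
  [ 0  0  -1/2  -1  1/2 ]
Add 1/2 times R3 to R4.
  [ 1  0  -1/2   1  1/2 ]
  [ 0  1     0  -4    0 ]
  [ 0  0     1   2    1 ]
  [ 0  0     0   0    1 ]
Subtract R4 from R3.
  [ 1  0  -1/2   1  1/2 ]
  [ 0  1     0  -4    0 ]
  [ 0  0     1   2    0 ]
  [ 0  0     0   0    1 ]
Subtract 1/2 times R4 from R1.
  [ 1  0  -1/2   1  0 ]
  [ 0  1     0  -4  0 ]
  [ 0  0     1   2  0 ]
  [ 0  0     0   0  1 ]
Add 1/2 times R3 to R1.
  [ 1  0  0   2  0 ]
  [ 0  1  0  -4  0 ]
  [ 0  0  1   2  0 ]
  [ 0  0  0   0  1 ]
The reduced form has 4 nonzero rows.

rank = 4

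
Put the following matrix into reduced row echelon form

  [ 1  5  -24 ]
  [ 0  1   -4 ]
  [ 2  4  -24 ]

[[1, 0, -4], [0, 1, -4], [0, 0, 0]]

Subtract 2 times R1 from R3.
Add 6 times R2 to R3.
Subtract 5 times R2 from R1.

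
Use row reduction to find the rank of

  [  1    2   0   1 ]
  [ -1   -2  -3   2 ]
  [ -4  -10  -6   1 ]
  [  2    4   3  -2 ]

rank = 4

Add R1 to R2.
  [  1    2   0   1 ]
  [  0    0  -3   3 ]
  [ -4  -10  -6   1 ]
  [  2    4   3  -2 ]
Add 4 times R1 to R3.
  [ 1   2   0   1 ]
  [ 0   0  -3   3 ]
  [ 0  -2  -6   5 ]
  [ 2   4   3  -2 ]
Subtract 2 times R1 from R4.
  [ 1   2   0   1 ]
  [ 0   0  -3   3 ]
  [ 0  -2  -6   5 ]
  [ 0   0   3  -4 ]
Swap R2 and R3.
  [ 1   2   0   1 ]
  [ 0  -2  -6   5 ]
  [ 0   0  -3   3 ]
  [ 0   0   3  -4 ]
Multiply R2 by -1/2.
  [ 1  2   0     1 ]
  [ 0  1   3  -5/2 ]
  [ 0  0  -3     3 ]
  [ 0  0   3    -4 ]
Multiply R3 by -1/3.
  [ 1  2  0     1 ]
  [ 0  1  3  -5/2 ]
  [ 0  0  1    -1 ]
  [ 0  0  3    -4 ]
Subtract 3 times R3 from R4.
  [ 1  2  0     1 ]
  [ 0  1  3  -5/2 ]
  [ 0  0  1    -1 ]
  [ 0  0  0    -1 ]
Multiply R4 by -1.
  [ 1  2  0     1 ]
  [ 0  1  3  -5/2 ]
  [ 0  0  1    -1 ]
  [ 0  0  0     1 ]
Add R4 to R3.
  [ 1  2  0     1 ]
  [ 0  1  3  -5/2 ]
  [ 0  0  1     0 ]
  [ 0  0  0     1 ]
Add 5/2 times R4 to R2.
  [ 1  2  0  1 ]
  [ 0  1  3  0 ]
  [ 0  0  1  0 ]
  [ 0  0  0  1 ]
Subtract R4 from R1.
  [ 1  2  0  0 ]
  [ 0  1  3  0 ]
  [ 0  0  1  0 ]
  [ 0  0  0  1 ]
Subtract 3 times R3 from R2.
  [ 1  2  0  0 ]
  [ 0  1  0  0 ]
  [ 0  0  1  0 ]
  [ 0  0  0  1 ]
Subtract 2 times R2 from R1.
  [ 1  0  0  0 ]
  [ 0  1  0  0 ]
  [ 0  0  1  0 ]
  [ 0  0  0  1 ]
The reduced form has 4 nonzero rows.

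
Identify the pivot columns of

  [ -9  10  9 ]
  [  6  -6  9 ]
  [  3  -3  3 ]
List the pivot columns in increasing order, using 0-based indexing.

0, 1, 2

R1 := -1/9·R1
  [ 1  -10/9  -1 ]
  [ 6     -6   9 ]
  [ 3     -3   3 ]
R2 := R2 − 6·R1
  [ 1  -10/9  -1 ]
  [ 0    2/3  15 ]
  [ 3     -3   3 ]
R3 := R3 − 3·R1
  [ 1  -10/9  -1 ]
  [ 0    2/3  15 ]
  [ 0    1/3   6 ]
R2 := 3/2·R2
  [ 1  -10/9    -1 ]
  [ 0      1  45/2 ]
  [ 0    1/3     6 ]
R3 := R3 − 1/3·R2
  [ 1  -10/9    -1 ]
  [ 0      1  45/2 ]
  [ 0      0  -3/2 ]
R3 := -2/3·R3
  [ 1  -10/9    -1 ]
  [ 0      1  45/2 ]
  [ 0      0     1 ]
R2 := R2 − 45/2·R3
  [ 1  -10/9  -1 ]
  [ 0      1   0 ]
  [ 0      0   1 ]
R1 := R1 + R3
  [ 1  -10/9  0 ]
  [ 0      1  0 ]
  [ 0      0  1 ]
R1 := R1 + 10/9·R2
  [ 1  0  0 ]
  [ 0  1  0 ]
  [ 0  0  1 ]
Pivot columns are the columns containing a leading 1.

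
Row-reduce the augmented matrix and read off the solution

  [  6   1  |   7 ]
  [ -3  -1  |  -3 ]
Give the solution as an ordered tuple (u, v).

r1 -> 1/6·r1
  [  1  1/6  |  7/6 ]
  [ -3   -1  |   -3 ]
r2 -> r2 + 3·r1
  [ 1   1/6  |  7/6 ]
  [ 0  -1/2  |  1/2 ]
r2 -> -2·r2
  [ 1  1/6  |  7/6 ]
  [ 0    1  |   -1 ]
r1 -> r1 − 1/6·r2
  [ 1  0  |  4/3 ]
  [ 0  1  |   -1 ]
Reading off the last column: u = 4/3, v = -1.

(4/3, -1)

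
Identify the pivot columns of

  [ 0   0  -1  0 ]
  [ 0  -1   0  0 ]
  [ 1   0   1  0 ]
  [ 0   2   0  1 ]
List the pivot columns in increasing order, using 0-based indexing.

r1 <-> r3
r2 ← -1·r2
r4 ← r4 − 2·r2
r3 ← -1·r3
r1 ← r1 − r3
Pivot columns are the columns containing a leading 1.

0, 1, 2, 3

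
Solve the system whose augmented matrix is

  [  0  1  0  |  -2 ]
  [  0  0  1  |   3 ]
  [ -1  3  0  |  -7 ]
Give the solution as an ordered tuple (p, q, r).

(1, -2, 3)

r1 <=> r3
  [ -1  3  0  |  -7 ]
  [  0  0  1  |   3 ]
  [  0  1  0  |  -2 ]
r1 ← -1·r1
  [ 1  -3  0  |   7 ]
  [ 0   0  1  |   3 ]
  [ 0   1  0  |  -2 ]
r2 <=> r3
  [ 1  -3  0  |   7 ]
  [ 0   1  0  |  -2 ]
  [ 0   0  1  |   3 ]
r1 ← r1 + 3·r2
  [ 1  0  0  |   1 ]
  [ 0  1  0  |  -2 ]
  [ 0  0  1  |   3 ]
Reading off the last column: p = 1, q = -2, r = 3.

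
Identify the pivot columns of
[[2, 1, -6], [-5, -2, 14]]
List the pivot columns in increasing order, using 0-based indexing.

Multiply r1 by 1/2.
  [  1  1/2  -3 ]
  [ -5   -2  14 ]
Add 5 times r1 to r2.
  [ 1  1/2  -3 ]
  [ 0  1/2  -1 ]
Multiply r2 by 2.
  [ 1  1/2  -3 ]
  [ 0    1  -2 ]
Subtract 1/2 times r2 from r1.
  [ 1  0  -2 ]
  [ 0  1  -2 ]
Pivot columns are the columns containing a leading 1.

0, 1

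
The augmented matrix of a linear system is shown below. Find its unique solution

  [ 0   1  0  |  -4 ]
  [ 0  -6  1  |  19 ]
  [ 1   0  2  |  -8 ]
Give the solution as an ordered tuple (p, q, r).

(2, -4, -5)

r1 <=> r3
r2 -> -1/6·r2
r3 -> r3 − r2
r3 -> 6·r3
r2 -> r2 + 1/6·r3
r1 -> r1 − 2·r3
Reading off the last column: p = 2, q = -4, r = -5.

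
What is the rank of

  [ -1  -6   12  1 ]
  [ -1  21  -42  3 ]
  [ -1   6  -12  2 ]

rank = 3

ρ1 ← -1·ρ1
  [  1   6  -12  -1 ]
  [ -1  21  -42   3 ]
  [ -1   6  -12   2 ]
ρ2 ← ρ2 + ρ1
  [  1   6  -12  -1 ]
  [  0  27  -54   2 ]
  [ -1   6  -12   2 ]
ρ3 ← ρ3 + ρ1
  [ 1   6  -12  -1 ]
  [ 0  27  -54   2 ]
  [ 0  12  -24   1 ]
ρ2 ← 1/27·ρ2
  [ 1   6  -12    -1 ]
  [ 0   1   -2  2/27 ]
  [ 0  12  -24     1 ]
ρ3 ← ρ3 − 12·ρ2
  [ 1  6  -12    -1 ]
  [ 0  1   -2  2/27 ]
  [ 0  0    0   1/9 ]
ρ3 ← 9·ρ3
  [ 1  6  -12    -1 ]
  [ 0  1   -2  2/27 ]
  [ 0  0    0     1 ]
ρ2 ← ρ2 − 2/27·ρ3
  [ 1  6  -12  -1 ]
  [ 0  1   -2   0 ]
  [ 0  0    0   1 ]
ρ1 ← ρ1 + ρ3
  [ 1  6  -12  0 ]
  [ 0  1   -2  0 ]
  [ 0  0    0  1 ]
ρ1 ← ρ1 − 6·ρ2
  [ 1  0   0  0 ]
  [ 0  1  -2  0 ]
  [ 0  0   0  1 ]
The reduced form has 3 nonzero rows.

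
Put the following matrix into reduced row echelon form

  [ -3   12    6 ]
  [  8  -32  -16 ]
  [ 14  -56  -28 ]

[[1, -4, -2], [0, 0, 0], [0, 0, 0]]

r1 -> -1/3·r1
  [  1   -4   -2 ]
  [  8  -32  -16 ]
  [ 14  -56  -28 ]
r2 -> r2 − 8·r1
  [  1   -4   -2 ]
  [  0    0    0 ]
  [ 14  -56  -28 ]
r3 -> r3 − 14·r1
  [ 1  -4  -2 ]
  [ 0   0   0 ]
  [ 0   0   0 ]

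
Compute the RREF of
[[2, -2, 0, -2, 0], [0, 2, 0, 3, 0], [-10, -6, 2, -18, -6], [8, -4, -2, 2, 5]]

[[1, 0, 0, 1/2, 0], [0, 1, 0, 3/2, 0], [0, 0, 1, -2, 0], [0, 0, 0, 0, 1]]

Multiply ρ1 by 1/2.
  [   1  -1   0   -1   0 ]
  [   0   2   0    3   0 ]
  [ -10  -6   2  -18  -6 ]
  [   8  -4  -2    2   5 ]
Add 10 times ρ1 to ρ3.
  [ 1   -1   0   -1   0 ]
  [ 0    2   0    3   0 ]
  [ 0  -16   2  -28  -6 ]
  [ 8   -4  -2    2   5 ]
Subtract 8 times ρ1 from ρ4.
  [ 1   -1   0   -1   0 ]
  [ 0    2   0    3   0 ]
  [ 0  -16   2  -28  -6 ]
  [ 0    4  -2   10   5 ]
Multiply ρ2 by 1/2.
  [ 1   -1   0   -1   0 ]
  [ 0    1   0  3/2   0 ]
  [ 0  -16   2  -28  -6 ]
  [ 0    4  -2   10   5 ]
Add 16 times ρ2 to ρ3.
  [ 1  -1   0   -1   0 ]
  [ 0   1   0  3/2   0 ]
  [ 0   0   2   -4  -6 ]
  [ 0   4  -2   10   5 ]
Subtract 4 times ρ2 from ρ4.
  [ 1  -1   0   -1   0 ]
  [ 0   1   0  3/2   0 ]
  [ 0   0   2   -4  -6 ]
  [ 0   0  -2    4   5 ]
Multiply ρ3 by 1/2.
  [ 1  -1   0   -1   0 ]
  [ 0   1   0  3/2   0 ]
  [ 0   0   1   -2  -3 ]
  [ 0   0  -2    4   5 ]
Add 2 times ρ3 to ρ4.
  [ 1  -1  0   -1   0 ]
  [ 0   1  0  3/2   0 ]
  [ 0   0  1   -2  -3 ]
  [ 0   0  0    0  -1 ]
Multiply ρ4 by -1.
  [ 1  -1  0   -1   0 ]
  [ 0   1  0  3/2   0 ]
  [ 0   0  1   -2  -3 ]
  [ 0   0  0    0   1 ]
Add 3 times ρ4 to ρ3.
  [ 1  -1  0   -1  0 ]
  [ 0   1  0  3/2  0 ]
  [ 0   0  1   -2  0 ]
  [ 0   0  0    0  1 ]
Add ρ2 to ρ1.
  [ 1  0  0  1/2  0 ]
  [ 0  1  0  3/2  0 ]
  [ 0  0  1   -2  0 ]
  [ 0  0  0    0  1 ]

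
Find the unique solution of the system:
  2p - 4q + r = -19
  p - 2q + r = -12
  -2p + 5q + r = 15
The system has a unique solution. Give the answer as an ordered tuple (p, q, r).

Form the augmented matrix and row-reduce:
  [  2  -4  1  |  -19 ]
  [  1  -2  1  |  -12 ]
  [ -2   5  1  |   15 ]
Multiply r1 by 1/2.
  [  1  -2  1/2  |  -19/2 ]
  [  1  -2    1  |    -12 ]
  [ -2   5    1  |     15 ]
Subtract r1 from r2.
  [  1  -2  1/2  |  -19/2 ]
  [  0   0  1/2  |   -5/2 ]
  [ -2   5    1  |     15 ]
Add 2 times r1 to r3.
  [ 1  -2  1/2  |  -19/2 ]
  [ 0   0  1/2  |   -5/2 ]
  [ 0   1    2  |     -4 ]
Swap r2 and r3.
  [ 1  -2  1/2  |  -19/2 ]
  [ 0   1    2  |     -4 ]
  [ 0   0  1/2  |   -5/2 ]
Multiply r3 by 2.
  [ 1  -2  1/2  |  -19/2 ]
  [ 0   1    2  |     -4 ]
  [ 0   0    1  |     -5 ]
Subtract 2 times r3 from r2.
  [ 1  -2  1/2  |  -19/2 ]
  [ 0   1    0  |      6 ]
  [ 0   0    1  |     -5 ]
Subtract 1/2 times r3 from r1.
  [ 1  -2  0  |  -7 ]
  [ 0   1  0  |   6 ]
  [ 0   0  1  |  -5 ]
Add 2 times r2 to r1.
  [ 1  0  0  |   5 ]
  [ 0  1  0  |   6 ]
  [ 0  0  1  |  -5 ]
Reading off the last column: p = 5, q = 6, r = -5.

(5, 6, -5)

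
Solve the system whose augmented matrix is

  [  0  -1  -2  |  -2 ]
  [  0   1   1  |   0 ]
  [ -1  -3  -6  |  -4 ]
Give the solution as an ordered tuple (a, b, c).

Swap ρ1 and ρ3.
  [ -1  -3  -6  |  -4 ]
  [  0   1   1  |   0 ]
  [  0  -1  -2  |  -2 ]
Multiply ρ1 by -1.
  [ 1   3   6  |   4 ]
  [ 0   1   1  |   0 ]
  [ 0  -1  -2  |  -2 ]
Add ρ2 to ρ3.
  [ 1  3   6  |   4 ]
  [ 0  1   1  |   0 ]
  [ 0  0  -1  |  -2 ]
Multiply ρ3 by -1.
  [ 1  3  6  |  4 ]
  [ 0  1  1  |  0 ]
  [ 0  0  1  |  2 ]
Subtract ρ3 from ρ2.
  [ 1  3  6  |   4 ]
  [ 0  1  0  |  -2 ]
  [ 0  0  1  |   2 ]
Subtract 6 times ρ3 from ρ1.
  [ 1  3  0  |  -8 ]
  [ 0  1  0  |  -2 ]
  [ 0  0  1  |   2 ]
Subtract 3 times ρ2 from ρ1.
  [ 1  0  0  |  -2 ]
  [ 0  1  0  |  -2 ]
  [ 0  0  1  |   2 ]
Reading off the last column: a = -2, b = -2, c = 2.

(-2, -2, 2)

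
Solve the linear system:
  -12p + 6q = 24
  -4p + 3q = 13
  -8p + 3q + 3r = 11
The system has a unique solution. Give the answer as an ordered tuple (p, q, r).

(1/2, 5, 0)

Form the augmented matrix and row-reduce:
  [ -12  6  0  |  24 ]
  [  -4  3  0  |  13 ]
  [  -8  3  3  |  11 ]
R1 -> -1/12·R1
R2 -> R2 + 4·R1
R3 -> R3 + 8·R1
R3 -> R3 + R2
R3 -> 1/3·R3
R1 -> R1 + 1/2·R2
Reading off the last column: p = 1/2, q = 5, r = 0.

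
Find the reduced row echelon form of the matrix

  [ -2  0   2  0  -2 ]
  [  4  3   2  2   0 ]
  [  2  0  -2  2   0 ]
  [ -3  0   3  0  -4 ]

r1 ← -1/2·r1
  [  1  0  -1  0   1 ]
  [  4  3   2  2   0 ]
  [  2  0  -2  2   0 ]
  [ -3  0   3  0  -4 ]
r2 ← r2 − 4·r1
  [  1  0  -1  0   1 ]
  [  0  3   6  2  -4 ]
  [  2  0  -2  2   0 ]
  [ -3  0   3  0  -4 ]
r3 ← r3 − 2·r1
  [  1  0  -1  0   1 ]
  [  0  3   6  2  -4 ]
  [  0  0   0  2  -2 ]
  [ -3  0   3  0  -4 ]
r4 ← r4 + 3·r1
  [ 1  0  -1  0   1 ]
  [ 0  3   6  2  -4 ]
  [ 0  0   0  2  -2 ]
  [ 0  0   0  0  -1 ]
r2 ← 1/3·r2
  [ 1  0  -1    0     1 ]
  [ 0  1   2  2/3  -4/3 ]
  [ 0  0   0    2    -2 ]
  [ 0  0   0    0    -1 ]
r3 ← 1/2·r3
  [ 1  0  -1    0     1 ]
  [ 0  1   2  2/3  -4/3 ]
  [ 0  0   0    1    -1 ]
  [ 0  0   0    0    -1 ]
r4 ← -1·r4
  [ 1  0  -1    0     1 ]
  [ 0  1   2  2/3  -4/3 ]
  [ 0  0   0    1    -1 ]
  [ 0  0   0    0     1 ]
r3 ← r3 + r4
  [ 1  0  -1    0     1 ]
  [ 0  1   2  2/3  -4/3 ]
  [ 0  0   0    1     0 ]
  [ 0  0   0    0     1 ]
r2 ← r2 + 4/3·r4
  [ 1  0  -1    0  1 ]
  [ 0  1   2  2/3  0 ]
  [ 0  0   0    1  0 ]
  [ 0  0   0    0  1 ]
r1 ← r1 − r4
  [ 1  0  -1    0  0 ]
  [ 0  1   2  2/3  0 ]
  [ 0  0   0    1  0 ]
  [ 0  0   0    0  1 ]
r2 ← r2 − 2/3·r3
  [ 1  0  -1  0  0 ]
  [ 0  1   2  0  0 ]
  [ 0  0   0  1  0 ]
  [ 0  0   0  0  1 ]

[[1, 0, -1, 0, 0], [0, 1, 2, 0, 0], [0, 0, 0, 1, 0], [0, 0, 0, 0, 1]]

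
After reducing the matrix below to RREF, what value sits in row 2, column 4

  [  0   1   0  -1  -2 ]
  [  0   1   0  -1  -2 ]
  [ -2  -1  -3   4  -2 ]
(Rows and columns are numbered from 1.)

-1

R1 <-> R3
R1 -> -1/2·R1
R3 -> R3 − R2
R1 -> R1 − 1/2·R2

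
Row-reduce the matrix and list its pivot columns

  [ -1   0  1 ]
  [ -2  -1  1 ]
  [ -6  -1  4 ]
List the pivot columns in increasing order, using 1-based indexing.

1, 2, 3

Multiply ρ1 by -1.
Add 2 times ρ1 to ρ2.
Add 6 times ρ1 to ρ3.
Multiply ρ2 by -1.
Add ρ2 to ρ3.
Multiply ρ3 by -1.
Subtract ρ3 from ρ2.
Add ρ3 to ρ1.
Pivot columns are the columns containing a leading 1.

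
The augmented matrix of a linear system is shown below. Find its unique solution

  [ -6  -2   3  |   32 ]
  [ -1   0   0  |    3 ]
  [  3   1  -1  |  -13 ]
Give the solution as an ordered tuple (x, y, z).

(-3, 2, 6)

Multiply r1 by -1/6.
  [  1  1/3  -1/2  |  -16/3 ]
  [ -1    0     0  |      3 ]
  [  3    1    -1  |    -13 ]
Add r1 to r2.
  [ 1  1/3  -1/2  |  -16/3 ]
  [ 0  1/3  -1/2  |   -7/3 ]
  [ 3    1    -1  |    -13 ]
Subtract 3 times r1 from r3.
  [ 1  1/3  -1/2  |  -16/3 ]
  [ 0  1/3  -1/2  |   -7/3 ]
  [ 0    0   1/2  |      3 ]
Multiply r2 by 3.
  [ 1  1/3  -1/2  |  -16/3 ]
  [ 0    1  -3/2  |     -7 ]
  [ 0    0   1/2  |      3 ]
Multiply r3 by 2.
  [ 1  1/3  -1/2  |  -16/3 ]
  [ 0    1  -3/2  |     -7 ]
  [ 0    0     1  |      6 ]
Add 3/2 times r3 to r2.
  [ 1  1/3  -1/2  |  -16/3 ]
  [ 0    1     0  |      2 ]
  [ 0    0     1  |      6 ]
Add 1/2 times r3 to r1.
  [ 1  1/3  0  |  -7/3 ]
  [ 0    1  0  |     2 ]
  [ 0    0  1  |     6 ]
Subtract 1/3 times r2 from r1.
  [ 1  0  0  |  -3 ]
  [ 0  1  0  |   2 ]
  [ 0  0  1  |   6 ]
Reading off the last column: x = -3, y = 2, z = 6.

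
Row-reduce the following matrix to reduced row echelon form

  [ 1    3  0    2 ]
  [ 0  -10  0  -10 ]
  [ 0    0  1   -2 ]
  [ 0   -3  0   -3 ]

[[1, 0, 0, -1], [0, 1, 0, 1], [0, 0, 1, -2], [0, 0, 0, 0]]

R2 ← -1/10·R2
  [ 1   3  0   2 ]
  [ 0   1  0   1 ]
  [ 0   0  1  -2 ]
  [ 0  -3  0  -3 ]
R4 ← R4 + 3·R2
  [ 1  3  0   2 ]
  [ 0  1  0   1 ]
  [ 0  0  1  -2 ]
  [ 0  0  0   0 ]
R1 ← R1 − 3·R2
  [ 1  0  0  -1 ]
  [ 0  1  0   1 ]
  [ 0  0  1  -2 ]
  [ 0  0  0   0 ]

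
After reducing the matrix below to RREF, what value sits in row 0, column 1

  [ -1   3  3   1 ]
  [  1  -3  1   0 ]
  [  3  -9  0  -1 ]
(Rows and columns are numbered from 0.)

-3

R1 → -1·R1
  [ 1  -3  -3  -1 ]
  [ 1  -3   1   0 ]
  [ 3  -9   0  -1 ]
R2 → R2 − R1
  [ 1  -3  -3  -1 ]
  [ 0   0   4   1 ]
  [ 3  -9   0  -1 ]
R3 → R3 − 3·R1
  [ 1  -3  -3  -1 ]
  [ 0   0   4   1 ]
  [ 0   0   9   2 ]
R2 → 1/4·R2
  [ 1  -3  -3   -1 ]
  [ 0   0   1  1/4 ]
  [ 0   0   9    2 ]
R3 → R3 − 9·R2
  [ 1  -3  -3    -1 ]
  [ 0   0   1   1/4 ]
  [ 0   0   0  -1/4 ]
R3 → -4·R3
  [ 1  -3  -3   -1 ]
  [ 0   0   1  1/4 ]
  [ 0   0   0    1 ]
R2 → R2 − 1/4·R3
  [ 1  -3  -3  -1 ]
  [ 0   0   1   0 ]
  [ 0   0   0   1 ]
R1 → R1 + R3
  [ 1  -3  -3  0 ]
  [ 0   0   1  0 ]
  [ 0   0   0  1 ]
R1 → R1 + 3·R2
  [ 1  -3  0  0 ]
  [ 0   0  1  0 ]
  [ 0   0  0  1 ]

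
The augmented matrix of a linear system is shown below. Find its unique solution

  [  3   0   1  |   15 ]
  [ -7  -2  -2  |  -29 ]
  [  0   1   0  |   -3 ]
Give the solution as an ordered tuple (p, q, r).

Multiply r1 by 1/3.
  [  1   0  1/3  |    5 ]
  [ -7  -2   -2  |  -29 ]
  [  0   1    0  |   -3 ]
Add 7 times r1 to r2.
  [ 1   0  1/3  |   5 ]
  [ 0  -2  1/3  |   6 ]
  [ 0   1    0  |  -3 ]
Multiply r2 by -1/2.
  [ 1  0   1/3  |   5 ]
  [ 0  1  -1/6  |  -3 ]
  [ 0  1     0  |  -3 ]
Subtract r2 from r3.
  [ 1  0   1/3  |   5 ]
  [ 0  1  -1/6  |  -3 ]
  [ 0  0   1/6  |   0 ]
Multiply r3 by 6.
  [ 1  0   1/3  |   5 ]
  [ 0  1  -1/6  |  -3 ]
  [ 0  0     1  |   0 ]
Add 1/6 times r3 to r2.
  [ 1  0  1/3  |   5 ]
  [ 0  1    0  |  -3 ]
  [ 0  0    1  |   0 ]
Subtract 1/3 times r3 from r1.
  [ 1  0  0  |   5 ]
  [ 0  1  0  |  -3 ]
  [ 0  0  1  |   0 ]
Reading off the last column: p = 5, q = -3, r = 0.

(5, -3, 0)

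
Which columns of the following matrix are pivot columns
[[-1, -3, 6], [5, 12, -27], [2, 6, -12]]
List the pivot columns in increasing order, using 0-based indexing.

ρ1 := -1·ρ1
  [ 1   3   -6 ]
  [ 5  12  -27 ]
  [ 2   6  -12 ]
ρ2 := ρ2 − 5·ρ1
  [ 1   3   -6 ]
  [ 0  -3    3 ]
  [ 2   6  -12 ]
ρ3 := ρ3 − 2·ρ1
  [ 1   3  -6 ]
  [ 0  -3   3 ]
  [ 0   0   0 ]
ρ2 := -1/3·ρ2
  [ 1  3  -6 ]
  [ 0  1  -1 ]
  [ 0  0   0 ]
ρ1 := ρ1 − 3·ρ2
  [ 1  0  -3 ]
  [ 0  1  -1 ]
  [ 0  0   0 ]
Pivot columns are the columns containing a leading 1.

0, 1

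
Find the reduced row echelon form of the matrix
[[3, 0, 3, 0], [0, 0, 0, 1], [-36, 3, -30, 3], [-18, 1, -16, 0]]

[[1, 0, 1, 0], [0, 1, 2, 0], [0, 0, 0, 1], [0, 0, 0, 0]]

ρ1 → 1/3·ρ1
  [   1  0    1  0 ]
  [   0  0    0  1 ]
  [ -36  3  -30  3 ]
  [ -18  1  -16  0 ]
ρ3 → ρ3 + 36·ρ1
  [   1  0    1  0 ]
  [   0  0    0  1 ]
  [   0  3    6  3 ]
  [ -18  1  -16  0 ]
ρ4 → ρ4 + 18·ρ1
  [ 1  0  1  0 ]
  [ 0  0  0  1 ]
  [ 0  3  6  3 ]
  [ 0  1  2  0 ]
ρ2 <=> ρ3
  [ 1  0  1  0 ]
  [ 0  3  6  3 ]
  [ 0  0  0  1 ]
  [ 0  1  2  0 ]
ρ2 → 1/3·ρ2
  [ 1  0  1  0 ]
  [ 0  1  2  1 ]
  [ 0  0  0  1 ]
  [ 0  1  2  0 ]
ρ4 → ρ4 − ρ2
  [ 1  0  1   0 ]
  [ 0  1  2   1 ]
  [ 0  0  0   1 ]
  [ 0  0  0  -1 ]
ρ4 → ρ4 + ρ3
  [ 1  0  1  0 ]
  [ 0  1  2  1 ]
  [ 0  0  0  1 ]
  [ 0  0  0  0 ]
ρ2 → ρ2 − ρ3
  [ 1  0  1  0 ]
  [ 0  1  2  0 ]
  [ 0  0  0  1 ]
  [ 0  0  0  0 ]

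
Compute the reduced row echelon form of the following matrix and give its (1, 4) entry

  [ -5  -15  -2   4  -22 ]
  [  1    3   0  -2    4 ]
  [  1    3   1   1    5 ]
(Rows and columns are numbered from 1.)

-2

ρ1 := -1/5·ρ1
ρ2 := ρ2 − ρ1
ρ3 := ρ3 − ρ1
ρ2 := -5/2·ρ2
ρ3 := ρ3 − 3/5·ρ2
ρ1 := ρ1 − 2/5·ρ2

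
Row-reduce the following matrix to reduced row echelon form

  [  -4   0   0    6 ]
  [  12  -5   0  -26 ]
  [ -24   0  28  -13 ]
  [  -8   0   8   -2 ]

R1 → -1/4·R1
  [   1   0   0  -3/2 ]
  [  12  -5   0   -26 ]
  [ -24   0  28   -13 ]
  [  -8   0   8    -2 ]
R2 → R2 − 12·R1
  [   1   0   0  -3/2 ]
  [   0  -5   0    -8 ]
  [ -24   0  28   -13 ]
  [  -8   0   8    -2 ]
R3 → R3 + 24·R1
  [  1   0   0  -3/2 ]
  [  0  -5   0    -8 ]
  [  0   0  28   -49 ]
  [ -8   0   8    -2 ]
R4 → R4 + 8·R1
  [ 1   0   0  -3/2 ]
  [ 0  -5   0    -8 ]
  [ 0   0  28   -49 ]
  [ 0   0   8   -14 ]
R2 → -1/5·R2
  [ 1  0   0  -3/2 ]
  [ 0  1   0   8/5 ]
  [ 0  0  28   -49 ]
  [ 0  0   8   -14 ]
R3 → 1/28·R3
  [ 1  0  0  -3/2 ]
  [ 0  1  0   8/5 ]
  [ 0  0  1  -7/4 ]
  [ 0  0  8   -14 ]
R4 → R4 − 8·R3
  [ 1  0  0  -3/2 ]
  [ 0  1  0   8/5 ]
  [ 0  0  1  -7/4 ]
  [ 0  0  0     0 ]

[[1, 0, 0, -3/2], [0, 1, 0, 8/5], [0, 0, 1, -7/4], [0, 0, 0, 0]]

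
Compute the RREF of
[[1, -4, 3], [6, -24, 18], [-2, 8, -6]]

[[1, -4, 3], [0, 0, 0], [0, 0, 0]]

R2 ← R2 − 6·R1
  [  1  -4   3 ]
  [  0   0   0 ]
  [ -2   8  -6 ]
R3 ← R3 + 2·R1
  [ 1  -4  3 ]
  [ 0   0  0 ]
  [ 0   0  0 ]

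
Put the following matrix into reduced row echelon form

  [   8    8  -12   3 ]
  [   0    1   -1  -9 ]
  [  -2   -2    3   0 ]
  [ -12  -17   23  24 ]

R1 ← 1/8·R1
  [   1    1  -3/2  3/8 ]
  [   0    1    -1   -9 ]
  [  -2   -2     3    0 ]
  [ -12  -17    23   24 ]
R3 ← R3 + 2·R1
  [   1    1  -3/2  3/8 ]
  [   0    1    -1   -9 ]
  [   0    0     0  3/4 ]
  [ -12  -17    23   24 ]
R4 ← R4 + 12·R1
  [ 1   1  -3/2   3/8 ]
  [ 0   1    -1    -9 ]
  [ 0   0     0   3/4 ]
  [ 0  -5     5  57/2 ]
R4 ← R4 + 5·R2
  [ 1  1  -3/2    3/8 ]
  [ 0  1    -1     -9 ]
  [ 0  0     0    3/4 ]
  [ 0  0     0  -33/2 ]
R3 ← 4/3·R3
  [ 1  1  -3/2    3/8 ]
  [ 0  1    -1     -9 ]
  [ 0  0     0      1 ]
  [ 0  0     0  -33/2 ]
R4 ← R4 + 33/2·R3
  [ 1  1  -3/2  3/8 ]
  [ 0  1    -1   -9 ]
  [ 0  0     0    1 ]
  [ 0  0     0    0 ]
R2 ← R2 + 9·R3
  [ 1  1  -3/2  3/8 ]
  [ 0  1    -1    0 ]
  [ 0  0     0    1 ]
  [ 0  0     0    0 ]
R1 ← R1 − 3/8·R3
  [ 1  1  -3/2  0 ]
  [ 0  1    -1  0 ]
  [ 0  0     0  1 ]
  [ 0  0     0  0 ]
R1 ← R1 − R2
  [ 1  0  -1/2  0 ]
  [ 0  1    -1  0 ]
  [ 0  0     0  1 ]
  [ 0  0     0  0 ]

[[1, 0, -1/2, 0], [0, 1, -1, 0], [0, 0, 0, 1], [0, 0, 0, 0]]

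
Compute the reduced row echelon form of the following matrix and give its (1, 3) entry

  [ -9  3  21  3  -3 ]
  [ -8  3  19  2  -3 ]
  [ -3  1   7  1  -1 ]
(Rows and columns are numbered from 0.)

Multiply R1 by -1/9.
  [  1  -1/3  -7/3  -1/3  1/3 ]
  [ -8     3    19     2   -3 ]
  [ -3     1     7     1   -1 ]
Add 8 times R1 to R2.
  [  1  -1/3  -7/3  -1/3   1/3 ]
  [  0   1/3   1/3  -2/3  -1/3 ]
  [ -3     1     7     1    -1 ]
Add 3 times R1 to R3.
  [ 1  -1/3  -7/3  -1/3   1/3 ]
  [ 0   1/3   1/3  -2/3  -1/3 ]
  [ 0     0     0     0     0 ]
Multiply R2 by 3.
  [ 1  -1/3  -7/3  -1/3  1/3 ]
  [ 0     1     1    -2   -1 ]
  [ 0     0     0     0    0 ]
Add 1/3 times R2 to R1.
  [ 1  0  -2  -1   0 ]
  [ 0  1   1  -2  -1 ]
  [ 0  0   0   0   0 ]

-2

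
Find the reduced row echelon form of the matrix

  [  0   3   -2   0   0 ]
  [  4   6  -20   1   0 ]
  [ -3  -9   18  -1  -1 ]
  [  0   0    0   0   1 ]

[[1, 0, -4, 0, 0], [0, 1, -2/3, 0, 0], [0, 0, 0, 1, 0], [0, 0, 0, 0, 1]]

r1 ↔ r2
r1 → 1/4·r1
r3 → r3 + 3·r1
r2 → 1/3·r2
r3 → r3 + 9/2·r2
r3 → -4·r3
r3 → r3 − 4·r4
r1 → r1 − 1/4·r3
r1 → r1 − 3/2·r2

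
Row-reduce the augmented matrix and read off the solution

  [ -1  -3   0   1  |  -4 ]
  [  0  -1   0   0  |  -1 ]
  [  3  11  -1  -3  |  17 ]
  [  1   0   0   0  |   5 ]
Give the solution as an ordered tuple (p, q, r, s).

R1 → -1·R1
  [ 1   3   0  -1  |   4 ]
  [ 0  -1   0   0  |  -1 ]
  [ 3  11  -1  -3  |  17 ]
  [ 1   0   0   0  |   5 ]
R3 → R3 − 3·R1
  [ 1   3   0  -1  |   4 ]
  [ 0  -1   0   0  |  -1 ]
  [ 0   2  -1   0  |   5 ]
  [ 1   0   0   0  |   5 ]
R4 → R4 − R1
  [ 1   3   0  -1  |   4 ]
  [ 0  -1   0   0  |  -1 ]
  [ 0   2  -1   0  |   5 ]
  [ 0  -3   0   1  |   1 ]
R2 → -1·R2
  [ 1   3   0  -1  |  4 ]
  [ 0   1   0   0  |  1 ]
  [ 0   2  -1   0  |  5 ]
  [ 0  -3   0   1  |  1 ]
R3 → R3 − 2·R2
  [ 1   3   0  -1  |  4 ]
  [ 0   1   0   0  |  1 ]
  [ 0   0  -1   0  |  3 ]
  [ 0  -3   0   1  |  1 ]
R4 → R4 + 3·R2
  [ 1  3   0  -1  |  4 ]
  [ 0  1   0   0  |  1 ]
  [ 0  0  -1   0  |  3 ]
  [ 0  0   0   1  |  4 ]
R3 → -1·R3
  [ 1  3  0  -1  |   4 ]
  [ 0  1  0   0  |   1 ]
  [ 0  0  1   0  |  -3 ]
  [ 0  0  0   1  |   4 ]
R1 → R1 + R4
  [ 1  3  0  0  |   8 ]
  [ 0  1  0  0  |   1 ]
  [ 0  0  1  0  |  -3 ]
  [ 0  0  0  1  |   4 ]
R1 → R1 − 3·R2
  [ 1  0  0  0  |   5 ]
  [ 0  1  0  0  |   1 ]
  [ 0  0  1  0  |  -3 ]
  [ 0  0  0  1  |   4 ]
Reading off the last column: p = 5, q = 1, r = -3, s = 4.

(5, 1, -3, 4)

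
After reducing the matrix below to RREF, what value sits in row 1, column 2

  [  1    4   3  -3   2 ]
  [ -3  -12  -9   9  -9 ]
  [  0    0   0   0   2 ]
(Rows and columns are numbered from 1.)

4

ρ2 ← ρ2 + 3·ρ1
  [ 1  4  3  -3   2 ]
  [ 0  0  0   0  -3 ]
  [ 0  0  0   0   2 ]
ρ2 ← -1/3·ρ2
  [ 1  4  3  -3  2 ]
  [ 0  0  0   0  1 ]
  [ 0  0  0   0  2 ]
ρ3 ← ρ3 − 2·ρ2
  [ 1  4  3  -3  2 ]
  [ 0  0  0   0  1 ]
  [ 0  0  0   0  0 ]
ρ1 ← ρ1 − 2·ρ2
  [ 1  4  3  -3  0 ]
  [ 0  0  0   0  1 ]
  [ 0  0  0   0  0 ]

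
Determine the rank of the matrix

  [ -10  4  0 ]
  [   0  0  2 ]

ρ1 -> -1/10·ρ1
  [ 1  -2/5  0 ]
  [ 0     0  2 ]
ρ2 -> 1/2·ρ2
  [ 1  -2/5  0 ]
  [ 0     0  1 ]
The reduced form has 2 nonzero rows.

rank = 2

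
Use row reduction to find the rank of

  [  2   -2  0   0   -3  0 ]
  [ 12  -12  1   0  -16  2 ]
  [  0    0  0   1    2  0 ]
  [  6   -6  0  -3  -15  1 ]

ρ1 ← 1/2·ρ1
  [  1   -1  0   0  -3/2  0 ]
  [ 12  -12  1   0   -16  2 ]
  [  0    0  0   1     2  0 ]
  [  6   -6  0  -3   -15  1 ]
ρ2 ← ρ2 − 12·ρ1
  [ 1  -1  0   0  -3/2  0 ]
  [ 0   0  1   0     2  2 ]
  [ 0   0  0   1     2  0 ]
  [ 6  -6  0  -3   -15  1 ]
ρ4 ← ρ4 − 6·ρ1
  [ 1  -1  0   0  -3/2  0 ]
  [ 0   0  1   0     2  2 ]
  [ 0   0  0   1     2  0 ]
  [ 0   0  0  -3    -6  1 ]
ρ4 ← ρ4 + 3·ρ3
  [ 1  -1  0  0  -3/2  0 ]
  [ 0   0  1  0     2  2 ]
  [ 0   0  0  1     2  0 ]
  [ 0   0  0  0     0  1 ]
ρ2 ← ρ2 − 2·ρ4
  [ 1  -1  0  0  -3/2  0 ]
  [ 0   0  1  0     2  0 ]
  [ 0   0  0  1     2  0 ]
  [ 0   0  0  0     0  1 ]
The reduced form has 4 nonzero rows.

rank = 4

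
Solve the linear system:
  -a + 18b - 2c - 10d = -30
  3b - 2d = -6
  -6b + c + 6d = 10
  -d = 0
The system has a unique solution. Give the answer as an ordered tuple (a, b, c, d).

(-2, -2, -2, 0)

Form the augmented matrix and row-reduce:
  [ -1  18  -2  -10  |  -30 ]
  [  0   3   0   -2  |   -6 ]
  [  0  -6   1    6  |   10 ]
  [  0   0   0   -1  |    0 ]
Multiply r1 by -1.
Multiply r2 by 1/3.
Add 6 times r2 to r3.
Multiply r4 by -1.
Subtract 2 times r4 from r3.
Add 2/3 times r4 to r2.
Subtract 10 times r4 from r1.
Subtract 2 times r3 from r1.
Add 18 times r2 to r1.
Reading off the last column: a = -2, b = -2, c = -2, d = 0.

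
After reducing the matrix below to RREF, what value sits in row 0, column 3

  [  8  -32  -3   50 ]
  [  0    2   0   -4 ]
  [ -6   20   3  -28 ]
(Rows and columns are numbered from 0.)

-1

r1 ← 1/8·r1
r3 ← r3 + 6·r1
r2 ← 1/2·r2
r3 ← r3 + 4·r2
r3 ← 4/3·r3
r1 ← r1 + 3/8·r3
r1 ← r1 + 4·r2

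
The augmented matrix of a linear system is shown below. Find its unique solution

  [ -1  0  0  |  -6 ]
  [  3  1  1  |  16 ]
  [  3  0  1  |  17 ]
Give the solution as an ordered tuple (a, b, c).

R1 ← -1·R1
  [ 1  0  0  |   6 ]
  [ 3  1  1  |  16 ]
  [ 3  0  1  |  17 ]
R2 ← R2 − 3·R1
  [ 1  0  0  |   6 ]
  [ 0  1  1  |  -2 ]
  [ 3  0  1  |  17 ]
R3 ← R3 − 3·R1
  [ 1  0  0  |   6 ]
  [ 0  1  1  |  -2 ]
  [ 0  0  1  |  -1 ]
R2 ← R2 − R3
  [ 1  0  0  |   6 ]
  [ 0  1  0  |  -1 ]
  [ 0  0  1  |  -1 ]
Reading off the last column: a = 6, b = -1, c = -1.

(6, -1, -1)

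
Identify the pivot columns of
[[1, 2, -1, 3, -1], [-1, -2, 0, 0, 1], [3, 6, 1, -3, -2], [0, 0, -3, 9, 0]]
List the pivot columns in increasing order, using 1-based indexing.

R2 -> R2 + R1
  [ 1  2  -1   3  -1 ]
  [ 0  0  -1   3   0 ]
  [ 3  6   1  -3  -2 ]
  [ 0  0  -3   9   0 ]
R3 -> R3 − 3·R1
  [ 1  2  -1    3  -1 ]
  [ 0  0  -1    3   0 ]
  [ 0  0   4  -12   1 ]
  [ 0  0  -3    9   0 ]
R2 -> -1·R2
  [ 1  2  -1    3  -1 ]
  [ 0  0   1   -3   0 ]
  [ 0  0   4  -12   1 ]
  [ 0  0  -3    9   0 ]
R3 -> R3 − 4·R2
  [ 1  2  -1   3  -1 ]
  [ 0  0   1  -3   0 ]
  [ 0  0   0   0   1 ]
  [ 0  0  -3   9   0 ]
R4 -> R4 + 3·R2
  [ 1  2  -1   3  -1 ]
  [ 0  0   1  -3   0 ]
  [ 0  0   0   0   1 ]
  [ 0  0   0   0   0 ]
R1 -> R1 + R3
  [ 1  2  -1   3  0 ]
  [ 0  0   1  -3  0 ]
  [ 0  0   0   0  1 ]
  [ 0  0   0   0  0 ]
R1 -> R1 + R2
  [ 1  2  0   0  0 ]
  [ 0  0  1  -3  0 ]
  [ 0  0  0   0  1 ]
  [ 0  0  0   0  0 ]
Pivot columns are the columns containing a leading 1.

1, 3, 5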